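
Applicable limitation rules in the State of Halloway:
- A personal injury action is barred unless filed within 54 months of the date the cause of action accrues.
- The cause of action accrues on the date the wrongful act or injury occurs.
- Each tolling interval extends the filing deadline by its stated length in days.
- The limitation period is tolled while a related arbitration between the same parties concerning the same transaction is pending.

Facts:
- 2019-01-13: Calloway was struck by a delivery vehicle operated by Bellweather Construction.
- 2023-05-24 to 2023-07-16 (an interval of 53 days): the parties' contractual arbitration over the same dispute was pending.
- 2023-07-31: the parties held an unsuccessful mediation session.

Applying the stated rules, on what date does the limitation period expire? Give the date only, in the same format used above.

The cause of action accrued on 2019-01-13, the date of the act.
Adding the 54 months base period to 2019-01-13 gives a deadline of 2023-07-13, before any tolling.
The period was tolled for 53 days by the pending related arbitration (2023-05-24 to 2023-07-16), pushing the deadline to 2023-09-04.
The other events in the timeline have no effect on the limitation period under the stated rules.

2023-09-04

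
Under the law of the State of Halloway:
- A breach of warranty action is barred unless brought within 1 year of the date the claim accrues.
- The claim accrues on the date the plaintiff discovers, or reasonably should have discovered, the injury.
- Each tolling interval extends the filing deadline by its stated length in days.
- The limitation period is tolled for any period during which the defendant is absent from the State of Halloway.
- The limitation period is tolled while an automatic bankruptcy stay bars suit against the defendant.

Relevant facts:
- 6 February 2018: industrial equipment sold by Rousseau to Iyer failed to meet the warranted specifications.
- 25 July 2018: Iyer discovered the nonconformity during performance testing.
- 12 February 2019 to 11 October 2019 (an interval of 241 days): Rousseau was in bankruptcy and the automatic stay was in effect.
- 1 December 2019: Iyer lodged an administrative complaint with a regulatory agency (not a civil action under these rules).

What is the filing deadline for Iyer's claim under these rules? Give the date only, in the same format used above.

22 March 2020

Under the discovery rule, the claim accrued on 25 July 2018, when Iyer discovered the injury — not on the 6 February 2018 date of the underlying act.
The untolled deadline — 1 year after 25 July 2018 — is 25 July 2019.
Because the automatic bankruptcy stay ran from 12 February 2019 to 11 October 2019, the deadline is extended by 241 days to 22 March 2020.
Nothing else in the chronology tolls or restarts the period.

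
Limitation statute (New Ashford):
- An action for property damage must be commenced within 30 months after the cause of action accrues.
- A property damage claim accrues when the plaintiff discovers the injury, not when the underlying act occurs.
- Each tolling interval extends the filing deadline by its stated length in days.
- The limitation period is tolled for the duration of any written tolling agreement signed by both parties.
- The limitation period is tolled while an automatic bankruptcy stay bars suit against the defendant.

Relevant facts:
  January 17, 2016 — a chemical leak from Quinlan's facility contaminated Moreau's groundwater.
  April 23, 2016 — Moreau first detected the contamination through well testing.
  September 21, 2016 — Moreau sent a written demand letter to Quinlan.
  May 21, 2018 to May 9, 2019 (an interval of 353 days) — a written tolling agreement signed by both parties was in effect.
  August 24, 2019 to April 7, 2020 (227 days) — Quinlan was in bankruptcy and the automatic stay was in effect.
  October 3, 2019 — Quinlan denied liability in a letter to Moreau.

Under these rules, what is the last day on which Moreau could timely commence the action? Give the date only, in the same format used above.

May 25, 2020

Under the discovery rule, the claim accrued on April 23, 2016, when Moreau discovered the injury — not on the January 17, 2016 date of the underlying act.
30 months from April 23, 2016 is October 23, 2018.
Because the written tolling agreement ran from May 21, 2018 to May 9, 2019, the deadline is extended by 353 days to October 11, 2019.
The period was tolled for 227 days by the automatic bankruptcy stay (August 24, 2019 to April 7, 2020), pushing the deadline to May 25, 2020.
None of the other events listed affects the running of the period under the stated rules.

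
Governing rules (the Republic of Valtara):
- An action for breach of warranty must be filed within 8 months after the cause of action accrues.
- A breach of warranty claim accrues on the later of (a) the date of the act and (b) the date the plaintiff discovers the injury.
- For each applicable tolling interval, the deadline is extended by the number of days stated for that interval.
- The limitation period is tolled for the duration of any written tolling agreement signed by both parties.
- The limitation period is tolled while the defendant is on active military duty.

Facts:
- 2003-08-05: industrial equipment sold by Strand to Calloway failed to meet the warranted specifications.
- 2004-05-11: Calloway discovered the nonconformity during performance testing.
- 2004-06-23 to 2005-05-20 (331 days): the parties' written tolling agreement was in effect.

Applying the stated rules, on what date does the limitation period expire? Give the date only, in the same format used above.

2005-12-08

Because discovery on 2004-05-11 post-dates the 2003-08-05 act, accrual under the later-of rule falls on 2004-05-11.
8 months from 2004-05-11 is 2005-01-11.
The period was tolled for 331 days by the written tolling agreement (2004-06-23 to 2005-05-20), pushing the deadline to 2005-12-08.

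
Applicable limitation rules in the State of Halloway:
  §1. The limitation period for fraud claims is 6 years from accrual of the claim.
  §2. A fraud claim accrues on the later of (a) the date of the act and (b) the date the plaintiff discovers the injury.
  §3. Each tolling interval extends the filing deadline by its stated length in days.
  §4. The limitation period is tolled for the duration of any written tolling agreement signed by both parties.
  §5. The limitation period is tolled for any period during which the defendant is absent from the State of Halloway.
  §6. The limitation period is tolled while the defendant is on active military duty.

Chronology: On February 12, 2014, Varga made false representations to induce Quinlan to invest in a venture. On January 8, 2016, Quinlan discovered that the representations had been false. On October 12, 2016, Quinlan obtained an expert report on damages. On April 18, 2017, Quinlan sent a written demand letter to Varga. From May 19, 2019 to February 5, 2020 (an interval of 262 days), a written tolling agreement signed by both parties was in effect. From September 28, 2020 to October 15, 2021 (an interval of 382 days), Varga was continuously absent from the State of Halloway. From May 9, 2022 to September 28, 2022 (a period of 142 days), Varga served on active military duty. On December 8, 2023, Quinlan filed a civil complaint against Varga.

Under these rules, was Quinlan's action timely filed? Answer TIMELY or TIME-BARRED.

Because discovery on January 8, 2016 post-dates the February 12, 2014 act, accrual under the later-of rule falls on January 8, 2016.
The untolled deadline — 6 years after January 8, 2016 — is January 8, 2022.
Because the written tolling agreement ran from May 19, 2019 to February 5, 2020, the deadline is extended by 262 days to September 27, 2022.
The defendant's absence from the jurisdiction from September 28, 2020 to October 15, 2021 tolled the period for 382 days, extending the deadline to October 14, 2023.
Because the defendant's active military service ran from May 9, 2022 to September 28, 2022, the deadline is extended by 142 days to March 4, 2024.
Nothing else in the chronology tolls or restarts the period.
Filing on December 8, 2023 beat the March 4, 2024 deadline — the action is timely.

TIMELY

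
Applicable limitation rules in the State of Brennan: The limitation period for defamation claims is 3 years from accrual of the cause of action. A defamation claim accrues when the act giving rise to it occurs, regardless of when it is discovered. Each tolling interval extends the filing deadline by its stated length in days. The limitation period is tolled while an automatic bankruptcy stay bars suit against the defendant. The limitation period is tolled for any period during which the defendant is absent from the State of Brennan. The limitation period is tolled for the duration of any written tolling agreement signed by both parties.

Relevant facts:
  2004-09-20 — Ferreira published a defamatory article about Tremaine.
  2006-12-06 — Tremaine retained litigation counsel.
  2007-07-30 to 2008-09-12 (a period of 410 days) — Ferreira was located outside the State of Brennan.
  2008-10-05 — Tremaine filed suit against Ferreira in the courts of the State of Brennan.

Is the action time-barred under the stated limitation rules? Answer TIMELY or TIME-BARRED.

The cause of action accrued on 2004-09-20, the date of the act.
Adding the 3 years base period to 2004-09-20 gives a deadline of 2007-09-20, before any tolling.
The period was tolled for 410 days by the defendant's absence from the jurisdiction (2007-07-30 to 2008-09-12), pushing the deadline to 2008-11-03.
The other events in the timeline have no effect on the limitation period under the stated rules.
Filing on 2008-10-05 beat the 2008-11-03 deadline — the action is timely.

TIMELY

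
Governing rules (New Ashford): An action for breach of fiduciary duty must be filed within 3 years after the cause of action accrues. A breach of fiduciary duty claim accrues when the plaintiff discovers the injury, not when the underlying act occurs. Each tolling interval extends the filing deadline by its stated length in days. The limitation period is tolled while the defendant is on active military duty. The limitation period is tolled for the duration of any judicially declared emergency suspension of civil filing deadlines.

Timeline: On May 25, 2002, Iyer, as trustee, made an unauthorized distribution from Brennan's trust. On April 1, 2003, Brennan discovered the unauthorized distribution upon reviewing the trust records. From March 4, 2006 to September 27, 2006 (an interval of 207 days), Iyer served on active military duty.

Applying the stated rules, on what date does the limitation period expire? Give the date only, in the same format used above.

October 25, 2006

Accrual is tied to discovery, so the period began on April 1, 2003 rather than on May 25, 2002 when the act occurred.
Adding the 3 years base period to April 1, 2003 gives a deadline of April 1, 2006, before any tolling.
The defendant's active military service from March 4, 2006 to September 27, 2006 tolled the period for 207 days, extending the deadline to October 25, 2006.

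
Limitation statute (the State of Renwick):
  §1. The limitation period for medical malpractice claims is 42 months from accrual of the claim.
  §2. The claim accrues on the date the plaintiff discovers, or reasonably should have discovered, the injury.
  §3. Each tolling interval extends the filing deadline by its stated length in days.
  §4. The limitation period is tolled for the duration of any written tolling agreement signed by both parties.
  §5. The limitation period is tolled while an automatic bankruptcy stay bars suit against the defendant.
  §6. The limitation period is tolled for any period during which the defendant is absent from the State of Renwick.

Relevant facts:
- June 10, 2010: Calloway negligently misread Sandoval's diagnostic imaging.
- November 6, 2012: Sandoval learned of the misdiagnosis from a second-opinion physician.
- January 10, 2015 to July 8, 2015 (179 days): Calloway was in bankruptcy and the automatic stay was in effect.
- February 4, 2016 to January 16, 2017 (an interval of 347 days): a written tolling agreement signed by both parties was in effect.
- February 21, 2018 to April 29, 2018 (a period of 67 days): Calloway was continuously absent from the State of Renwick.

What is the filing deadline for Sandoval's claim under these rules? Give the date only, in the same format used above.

Under the discovery rule, the claim accrued on November 6, 2012, when Sandoval discovered the injury — not on the June 10, 2010 date of the underlying act.
42 months from November 6, 2012 is May 6, 2016.
Because the automatic bankruptcy stay ran from January 10, 2015 to July 8, 2015, the deadline is extended by 179 days to November 1, 2016.
The period was tolled for 347 days by the written tolling agreement (February 4, 2016 to January 16, 2017), pushing the deadline to October 14, 2017.
By the time the defendant's absence from the jurisdiction began on February 21, 2018, the limitation period had already expired on October 14, 2017; that interval cannot revive it.

October 14, 2017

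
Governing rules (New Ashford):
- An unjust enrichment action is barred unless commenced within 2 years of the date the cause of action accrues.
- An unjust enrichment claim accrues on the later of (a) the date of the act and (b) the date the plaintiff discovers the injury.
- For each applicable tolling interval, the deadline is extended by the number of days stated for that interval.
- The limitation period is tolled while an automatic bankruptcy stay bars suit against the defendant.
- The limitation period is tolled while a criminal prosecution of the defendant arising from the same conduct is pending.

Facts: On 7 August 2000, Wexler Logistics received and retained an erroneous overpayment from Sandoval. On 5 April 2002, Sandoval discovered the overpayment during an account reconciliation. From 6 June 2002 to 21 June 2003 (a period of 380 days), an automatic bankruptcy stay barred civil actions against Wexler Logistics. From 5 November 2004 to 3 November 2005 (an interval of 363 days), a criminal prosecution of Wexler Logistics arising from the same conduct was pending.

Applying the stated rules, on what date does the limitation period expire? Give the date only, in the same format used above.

18 April 2006

The claim accrued on 5 April 2002 — the later of the 7 August 2000 act and the 5 April 2002 discovery.
Adding the 2 years base period to 5 April 2002 gives a deadline of 5 April 2004, before any tolling.
Because the automatic bankruptcy stay ran from 6 June 2002 to 21 June 2003, the deadline is extended by 380 days to 20 April 2005.
The pending criminal prosecution from 5 November 2004 to 3 November 2005 tolled the period for 363 days, extending the deadline to 18 April 2006.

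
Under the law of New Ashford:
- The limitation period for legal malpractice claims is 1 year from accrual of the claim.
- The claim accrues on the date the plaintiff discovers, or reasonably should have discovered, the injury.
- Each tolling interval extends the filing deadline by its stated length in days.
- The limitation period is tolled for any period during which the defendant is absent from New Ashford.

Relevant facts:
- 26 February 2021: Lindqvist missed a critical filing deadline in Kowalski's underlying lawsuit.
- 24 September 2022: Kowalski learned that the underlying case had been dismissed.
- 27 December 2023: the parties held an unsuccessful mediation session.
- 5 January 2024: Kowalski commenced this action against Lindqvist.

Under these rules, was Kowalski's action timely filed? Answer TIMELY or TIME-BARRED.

TIME-BARRED

The claim did not accrue until Kowalski discovered the injury on 24 September 2022; the 26 February 2021 act date does not start the clock under the stated rule.
Adding the 1 year base period to 24 September 2022 gives a deadline of 24 September 2023, before any tolling.
Nothing else in the chronology tolls or restarts the period.
The 5 January 2024 filing falls after the 24 September 2023 deadline; the claim is time-barred.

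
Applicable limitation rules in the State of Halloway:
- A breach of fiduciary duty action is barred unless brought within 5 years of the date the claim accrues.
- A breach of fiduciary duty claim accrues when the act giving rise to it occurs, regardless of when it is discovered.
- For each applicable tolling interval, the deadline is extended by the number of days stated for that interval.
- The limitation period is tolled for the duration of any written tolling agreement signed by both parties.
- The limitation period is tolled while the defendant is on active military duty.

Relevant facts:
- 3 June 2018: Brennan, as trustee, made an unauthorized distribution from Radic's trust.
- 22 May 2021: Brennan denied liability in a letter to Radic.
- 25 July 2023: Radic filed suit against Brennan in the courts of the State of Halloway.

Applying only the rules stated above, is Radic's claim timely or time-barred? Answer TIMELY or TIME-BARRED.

TIME-BARRED

The limitation period began to run on 3 June 2018.
5 years from 3 June 2018 is 3 June 2023.
The other events in the timeline have no effect on the limitation period under the stated rules.
Radic filed on 25 July 2023, after the 3 June 2023 deadline, so the action is time-barred.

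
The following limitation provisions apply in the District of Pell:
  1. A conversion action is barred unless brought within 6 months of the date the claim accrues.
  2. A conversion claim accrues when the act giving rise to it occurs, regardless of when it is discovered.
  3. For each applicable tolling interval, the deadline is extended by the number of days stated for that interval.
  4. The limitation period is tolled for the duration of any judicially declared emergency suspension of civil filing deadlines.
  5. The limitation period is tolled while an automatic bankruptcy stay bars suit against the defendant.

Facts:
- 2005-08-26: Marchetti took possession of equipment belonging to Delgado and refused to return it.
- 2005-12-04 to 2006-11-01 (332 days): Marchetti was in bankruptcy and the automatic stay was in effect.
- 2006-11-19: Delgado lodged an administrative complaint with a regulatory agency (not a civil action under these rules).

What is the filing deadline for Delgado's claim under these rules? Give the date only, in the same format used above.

2007-01-24

The limitation period began to run on 2005-08-26.
Adding the 6 months base period to 2005-08-26 gives a deadline of 2006-02-26, before any tolling.
Because the automatic bankruptcy stay ran from 2005-12-04 to 2006-11-01, the deadline is extended by 332 days to 2007-01-24.
None of the other events listed affects the running of the period under the stated rules.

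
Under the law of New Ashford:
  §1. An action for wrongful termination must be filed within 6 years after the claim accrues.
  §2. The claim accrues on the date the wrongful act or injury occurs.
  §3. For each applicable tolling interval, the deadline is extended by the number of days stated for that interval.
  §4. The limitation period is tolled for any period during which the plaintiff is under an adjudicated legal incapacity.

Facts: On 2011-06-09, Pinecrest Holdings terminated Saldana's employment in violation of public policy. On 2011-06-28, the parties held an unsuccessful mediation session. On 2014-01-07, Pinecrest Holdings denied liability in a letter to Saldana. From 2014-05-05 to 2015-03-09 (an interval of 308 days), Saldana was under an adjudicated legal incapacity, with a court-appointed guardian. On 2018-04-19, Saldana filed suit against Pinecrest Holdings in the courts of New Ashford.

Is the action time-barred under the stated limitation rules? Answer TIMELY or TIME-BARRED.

The claim accrued on 2011-06-09, when the wrongful act occurred.
6 years from 2011-06-09 is 2017-06-09.
The plaintiff's legal incapacity from 2014-05-05 to 2015-03-09 tolled the period for 308 days, extending the deadline to 2018-04-13.
Nothing else in the chronology tolls or restarts the period.
Filing on 2018-04-19 missed the 2018-04-13 deadline — the action is time-barred.

TIME-BARRED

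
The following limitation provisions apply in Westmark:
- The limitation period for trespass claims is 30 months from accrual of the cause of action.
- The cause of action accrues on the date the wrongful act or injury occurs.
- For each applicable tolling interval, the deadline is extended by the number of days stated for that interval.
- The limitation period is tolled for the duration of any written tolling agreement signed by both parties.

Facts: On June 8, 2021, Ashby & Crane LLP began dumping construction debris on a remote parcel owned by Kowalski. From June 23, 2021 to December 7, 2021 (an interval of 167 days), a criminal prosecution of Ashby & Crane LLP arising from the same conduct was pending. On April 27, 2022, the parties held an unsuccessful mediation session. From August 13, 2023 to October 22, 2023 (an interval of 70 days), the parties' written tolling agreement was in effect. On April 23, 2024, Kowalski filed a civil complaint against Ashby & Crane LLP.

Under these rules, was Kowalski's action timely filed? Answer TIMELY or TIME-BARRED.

The cause of action accrued on June 8, 2021, the date of the act.
The untolled deadline — 30 months after June 8, 2021 — is December 8, 2023.
Because the written tolling agreement ran from August 13, 2023 to October 22, 2023, the deadline is extended by 70 days to February 16, 2024.
Although a criminal prosecution ran from June 23, 2021 to December 7, 2021, the stated rules do not make that a tolling event, so it is disregarded.
None of the other events listed affects the running of the period under the stated rules.
Filing on April 23, 2024 missed the February 16, 2024 deadline — the action is time-barred.

TIME-BARRED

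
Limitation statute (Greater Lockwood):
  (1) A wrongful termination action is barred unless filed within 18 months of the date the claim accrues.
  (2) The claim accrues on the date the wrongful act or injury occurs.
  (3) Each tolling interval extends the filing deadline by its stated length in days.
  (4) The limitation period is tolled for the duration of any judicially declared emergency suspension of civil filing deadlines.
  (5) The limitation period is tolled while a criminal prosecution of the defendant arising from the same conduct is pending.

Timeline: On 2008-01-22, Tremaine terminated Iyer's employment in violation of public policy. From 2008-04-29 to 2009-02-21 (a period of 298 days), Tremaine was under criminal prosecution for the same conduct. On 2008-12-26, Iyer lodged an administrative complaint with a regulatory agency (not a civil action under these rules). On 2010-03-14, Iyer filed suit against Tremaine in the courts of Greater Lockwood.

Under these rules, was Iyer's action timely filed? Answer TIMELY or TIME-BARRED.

The limitation period began to run on 2008-01-22.
The untolled deadline — 18 months after 2008-01-22 — is 2009-07-22.
Because the pending criminal prosecution ran from 2008-04-29 to 2009-02-21, the deadline is extended by 298 days to 2010-05-16.
The other events in the timeline have no effect on the limitation period under the stated rules.
The 2010-03-14 filing precedes the 2010-05-16 deadline; the claim is timely.

TIMELY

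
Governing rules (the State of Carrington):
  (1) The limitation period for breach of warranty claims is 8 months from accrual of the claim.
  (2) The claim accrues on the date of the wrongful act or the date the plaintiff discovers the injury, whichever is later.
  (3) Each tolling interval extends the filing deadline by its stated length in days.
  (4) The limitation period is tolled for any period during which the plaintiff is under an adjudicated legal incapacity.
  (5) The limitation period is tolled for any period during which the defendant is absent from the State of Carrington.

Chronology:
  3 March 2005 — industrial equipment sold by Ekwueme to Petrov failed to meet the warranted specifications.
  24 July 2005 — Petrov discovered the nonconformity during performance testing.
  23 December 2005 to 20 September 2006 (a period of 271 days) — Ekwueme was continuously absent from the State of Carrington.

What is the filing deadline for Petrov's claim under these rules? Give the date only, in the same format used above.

Because discovery on 24 July 2005 post-dates the 3 March 2005 act, accrual under the later-of rule falls on 24 July 2005.
The untolled deadline — 8 months after 24 July 2005 — is 24 March 2006.
The defendant's absence from the jurisdiction from 23 December 2005 to 20 September 2006 tolled the period for 271 days, extending the deadline to 20 December 2006.

20 December 2006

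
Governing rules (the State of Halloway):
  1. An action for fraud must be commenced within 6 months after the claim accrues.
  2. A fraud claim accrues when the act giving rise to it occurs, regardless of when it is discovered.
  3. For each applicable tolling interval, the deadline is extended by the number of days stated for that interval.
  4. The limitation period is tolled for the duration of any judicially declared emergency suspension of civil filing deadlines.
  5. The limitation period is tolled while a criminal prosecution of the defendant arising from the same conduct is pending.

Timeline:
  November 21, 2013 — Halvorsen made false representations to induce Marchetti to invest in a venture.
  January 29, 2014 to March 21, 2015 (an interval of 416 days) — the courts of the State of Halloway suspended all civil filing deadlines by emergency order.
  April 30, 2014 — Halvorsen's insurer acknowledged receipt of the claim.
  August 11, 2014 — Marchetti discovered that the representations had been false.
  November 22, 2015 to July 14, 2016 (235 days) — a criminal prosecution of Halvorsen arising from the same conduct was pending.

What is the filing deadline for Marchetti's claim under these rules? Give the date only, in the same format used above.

Because the rule ties accrual to occurrence, the claim accrued on November 21, 2013, not on the August 11, 2014 discovery date.
6 months from November 21, 2013 is May 21, 2014.
The emergency suspension of filing deadlines from January 29, 2014 to March 21, 2015 tolled the period for 416 days, extending the deadline to July 11, 2015.
The pending criminal prosecution starting November 22, 2015 came too late — the period had run on July 11, 2015 — and so does not extend the deadline.
The other events in the timeline have no effect on the limitation period under the stated rules.

July 11, 2015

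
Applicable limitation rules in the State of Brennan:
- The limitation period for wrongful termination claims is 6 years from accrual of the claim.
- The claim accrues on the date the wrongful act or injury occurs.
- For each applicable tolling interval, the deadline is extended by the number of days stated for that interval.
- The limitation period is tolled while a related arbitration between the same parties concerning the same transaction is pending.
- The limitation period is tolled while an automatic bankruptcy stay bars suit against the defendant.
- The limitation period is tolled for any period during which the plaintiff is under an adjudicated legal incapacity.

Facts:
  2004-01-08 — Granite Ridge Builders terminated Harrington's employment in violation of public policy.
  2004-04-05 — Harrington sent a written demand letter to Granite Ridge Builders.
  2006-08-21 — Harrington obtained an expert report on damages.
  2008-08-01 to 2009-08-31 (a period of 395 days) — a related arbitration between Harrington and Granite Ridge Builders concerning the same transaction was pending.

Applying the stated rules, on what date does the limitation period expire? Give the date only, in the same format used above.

2011-02-07

The claim accrued on 2004-01-08, the date of the act.
The untolled deadline — 6 years after 2004-01-08 — is 2010-01-08.
The pending related arbitration from 2008-08-01 to 2009-08-31 tolled the period for 395 days, extending the deadline to 2011-02-07.
The other events in the timeline have no effect on the limitation period under the stated rules.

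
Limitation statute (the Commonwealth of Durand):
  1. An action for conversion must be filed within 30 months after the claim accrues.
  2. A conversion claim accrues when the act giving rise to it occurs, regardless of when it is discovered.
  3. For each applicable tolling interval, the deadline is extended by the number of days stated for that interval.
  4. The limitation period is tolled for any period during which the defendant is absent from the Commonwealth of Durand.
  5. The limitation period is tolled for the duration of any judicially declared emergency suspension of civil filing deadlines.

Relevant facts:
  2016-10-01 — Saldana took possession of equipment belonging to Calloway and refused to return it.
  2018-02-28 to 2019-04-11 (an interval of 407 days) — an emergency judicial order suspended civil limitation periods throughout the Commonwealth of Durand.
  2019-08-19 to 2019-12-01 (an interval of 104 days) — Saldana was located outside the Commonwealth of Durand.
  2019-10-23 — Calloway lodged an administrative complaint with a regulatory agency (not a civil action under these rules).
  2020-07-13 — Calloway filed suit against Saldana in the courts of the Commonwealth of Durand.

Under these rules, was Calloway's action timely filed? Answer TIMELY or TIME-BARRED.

The claim accrued on 2016-10-01, the date of the act.
Adding the 30 months base period to 2016-10-01 gives a deadline of 2019-04-01, before any tolling.
Because the emergency suspension of filing deadlines ran from 2018-02-28 to 2019-04-11, the deadline is extended by 407 days to 2020-05-12.
The defendant's absence from the jurisdiction from 2019-08-19 to 2019-12-01 tolled the period for 104 days, extending the deadline to 2020-08-24.
Nothing else in the chronology tolls or restarts the period.
The 2020-07-13 filing precedes the 2020-08-24 deadline; the claim is timely.

TIMELY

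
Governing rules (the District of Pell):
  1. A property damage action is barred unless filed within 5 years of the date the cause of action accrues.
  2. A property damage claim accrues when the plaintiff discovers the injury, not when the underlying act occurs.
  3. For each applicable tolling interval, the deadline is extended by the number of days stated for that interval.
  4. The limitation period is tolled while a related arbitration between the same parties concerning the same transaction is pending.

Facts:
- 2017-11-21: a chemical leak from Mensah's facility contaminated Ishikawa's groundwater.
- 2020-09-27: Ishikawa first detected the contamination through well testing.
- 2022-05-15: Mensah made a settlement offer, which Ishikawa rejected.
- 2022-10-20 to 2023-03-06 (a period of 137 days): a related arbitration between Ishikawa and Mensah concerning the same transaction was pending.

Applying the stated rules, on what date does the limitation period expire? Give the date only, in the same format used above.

2026-02-11

The claim did not accrue until Ishikawa discovered the injury on 2020-09-27; the 2017-11-21 act date does not start the clock under the stated rule.
5 years from 2020-09-27 is 2025-09-27.
The pending related arbitration from 2022-10-20 to 2023-03-06 tolled the period for 137 days, extending the deadline to 2026-02-11.
Nothing else in the chronology tolls or restarts the period.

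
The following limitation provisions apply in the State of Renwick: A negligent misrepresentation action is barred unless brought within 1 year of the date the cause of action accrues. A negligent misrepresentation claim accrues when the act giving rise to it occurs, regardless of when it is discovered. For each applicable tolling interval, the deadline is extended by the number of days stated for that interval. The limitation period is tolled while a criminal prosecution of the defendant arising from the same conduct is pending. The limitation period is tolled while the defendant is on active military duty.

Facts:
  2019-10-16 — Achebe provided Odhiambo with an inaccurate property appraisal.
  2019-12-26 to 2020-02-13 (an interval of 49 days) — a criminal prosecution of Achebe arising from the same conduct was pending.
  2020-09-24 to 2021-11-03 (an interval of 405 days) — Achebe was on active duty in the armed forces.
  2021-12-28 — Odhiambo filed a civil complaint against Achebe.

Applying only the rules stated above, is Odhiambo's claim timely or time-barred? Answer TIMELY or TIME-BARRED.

The claim accrued on 2019-10-16, when the wrongful act occurred.
1 year from 2019-10-16 is 2020-10-16.
The period was tolled for 49 days by the pending criminal prosecution (2019-12-26 to 2020-02-13), pushing the deadline to 2020-12-04.
The defendant's active military service from 2020-09-24 to 2021-11-03 tolled the period for 405 days, extending the deadline to 2022-01-13.
The 2021-12-28 filing precedes the 2022-01-13 deadline; the claim is timely.

TIMELY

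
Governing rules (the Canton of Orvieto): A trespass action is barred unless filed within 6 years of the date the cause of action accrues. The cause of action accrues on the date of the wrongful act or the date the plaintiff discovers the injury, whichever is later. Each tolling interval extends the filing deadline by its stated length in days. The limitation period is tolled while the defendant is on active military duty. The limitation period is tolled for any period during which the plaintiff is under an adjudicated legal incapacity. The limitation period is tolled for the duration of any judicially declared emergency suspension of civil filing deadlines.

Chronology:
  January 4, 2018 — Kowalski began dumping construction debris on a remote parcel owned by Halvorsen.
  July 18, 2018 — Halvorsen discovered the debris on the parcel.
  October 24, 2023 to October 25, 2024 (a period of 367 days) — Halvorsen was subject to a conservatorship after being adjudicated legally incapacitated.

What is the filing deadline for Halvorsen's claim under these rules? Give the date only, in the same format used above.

Because discovery on July 18, 2018 post-dates the January 4, 2018 act, accrual under the later-of rule falls on July 18, 2018.
The untolled deadline — 6 years after July 18, 2018 — is July 18, 2024.
The plaintiff's legal incapacity from October 24, 2023 to October 25, 2024 tolled the period for 367 days, extending the deadline to July 20, 2025.

July 20, 2025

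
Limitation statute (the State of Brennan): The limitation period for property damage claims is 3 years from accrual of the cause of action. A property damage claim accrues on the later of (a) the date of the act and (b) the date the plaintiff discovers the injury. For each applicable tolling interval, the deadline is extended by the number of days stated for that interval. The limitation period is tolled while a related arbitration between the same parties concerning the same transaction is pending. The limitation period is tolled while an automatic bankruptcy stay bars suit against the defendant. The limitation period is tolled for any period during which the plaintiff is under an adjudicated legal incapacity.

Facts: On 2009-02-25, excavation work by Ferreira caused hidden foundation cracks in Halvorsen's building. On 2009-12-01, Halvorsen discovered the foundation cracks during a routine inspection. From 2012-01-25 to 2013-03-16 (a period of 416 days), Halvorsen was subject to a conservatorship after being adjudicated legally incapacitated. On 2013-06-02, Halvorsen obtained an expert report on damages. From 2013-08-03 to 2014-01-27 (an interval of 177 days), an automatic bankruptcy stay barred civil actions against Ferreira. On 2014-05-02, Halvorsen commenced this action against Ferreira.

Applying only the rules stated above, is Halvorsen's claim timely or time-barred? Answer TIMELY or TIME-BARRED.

Because discovery on 2009-12-01 post-dates the 2009-02-25 act, accrual under the later-of rule falls on 2009-12-01.
3 years from 2009-12-01 is 2012-12-01.
The plaintiff's legal incapacity from 2012-01-25 to 2013-03-16 tolled the period for 416 days, extending the deadline to 2014-01-21.
Because the automatic bankruptcy stay ran from 2013-08-03 to 2014-01-27, the deadline is extended by 177 days to 2014-07-17.
The other events in the timeline have no effect on the limitation period under the stated rules.
Halvorsen filed on 2014-05-02, before the 2014-07-17 deadline, so the action is timely.

TIMELY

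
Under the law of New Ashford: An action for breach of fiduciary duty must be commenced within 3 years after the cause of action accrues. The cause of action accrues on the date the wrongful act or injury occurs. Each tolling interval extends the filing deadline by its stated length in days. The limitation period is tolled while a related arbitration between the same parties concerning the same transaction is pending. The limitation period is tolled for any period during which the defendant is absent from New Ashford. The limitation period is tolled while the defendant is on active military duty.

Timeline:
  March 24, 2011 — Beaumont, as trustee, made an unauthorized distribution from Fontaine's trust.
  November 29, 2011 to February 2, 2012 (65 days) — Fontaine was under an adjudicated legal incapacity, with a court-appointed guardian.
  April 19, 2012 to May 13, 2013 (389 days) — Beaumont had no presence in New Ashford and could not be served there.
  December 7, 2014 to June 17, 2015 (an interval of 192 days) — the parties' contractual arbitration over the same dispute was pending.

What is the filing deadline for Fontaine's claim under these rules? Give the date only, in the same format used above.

October 26, 2015

The cause of action accrued on March 24, 2011, the date of the act.
Adding the 3 years base period to March 24, 2011 gives a deadline of March 24, 2014, before any tolling.
The period was tolled for 389 days by the defendant's absence from the jurisdiction (April 19, 2012 to May 13, 2013), pushing the deadline to April 17, 2015.
The period was tolled for 192 days by the pending related arbitration (December 7, 2014 to June 17, 2015), pushing the deadline to October 26, 2015.
The plaintiff's legal incapacity from November 29, 2011 to February 2, 2012 does not toll the period, because no stated rule makes the plaintiff's incapacity a tolling event.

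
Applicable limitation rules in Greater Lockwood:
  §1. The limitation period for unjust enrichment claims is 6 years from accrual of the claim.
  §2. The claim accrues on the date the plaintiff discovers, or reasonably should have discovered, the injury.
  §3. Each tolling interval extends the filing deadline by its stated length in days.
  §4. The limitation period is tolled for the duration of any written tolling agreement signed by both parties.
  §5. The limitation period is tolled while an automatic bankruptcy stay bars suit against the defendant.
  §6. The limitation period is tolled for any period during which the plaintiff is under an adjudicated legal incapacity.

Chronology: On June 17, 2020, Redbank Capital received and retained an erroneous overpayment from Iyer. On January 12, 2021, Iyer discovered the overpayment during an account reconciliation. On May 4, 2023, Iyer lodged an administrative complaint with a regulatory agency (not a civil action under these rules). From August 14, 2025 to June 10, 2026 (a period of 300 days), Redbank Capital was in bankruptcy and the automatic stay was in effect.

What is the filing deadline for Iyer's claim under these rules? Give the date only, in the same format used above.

Under the discovery rule, the claim accrued on January 12, 2021, when Iyer discovered the injury — not on the June 17, 2020 date of the underlying act.
Adding the 6 years base period to January 12, 2021 gives a deadline of January 12, 2027, before any tolling.
Because the automatic bankruptcy stay ran from August 14, 2025 to June 10, 2026, the deadline is extended by 300 days to November 8, 2027.
The other events in the timeline have no effect on the limitation period under the stated rules.

November 8, 2027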